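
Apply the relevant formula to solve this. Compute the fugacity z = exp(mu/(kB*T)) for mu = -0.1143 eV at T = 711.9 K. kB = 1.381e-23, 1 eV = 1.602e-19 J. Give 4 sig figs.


Step 1: Convert mu to Joules: -0.1143*1.602e-19 = -1.831e-20 J
Step 2: kB*T = 1.381e-23*711.9 = 9.831e-21 J
Step 3: mu/(kB*T) = -1.862
Step 4: z = exp(-1.862) = 0.1553

0.1553


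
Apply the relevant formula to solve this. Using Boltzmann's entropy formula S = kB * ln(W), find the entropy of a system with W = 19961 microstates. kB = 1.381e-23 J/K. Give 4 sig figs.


Step 1: ln(W) = ln(19961) = 9.902
Step 2: S = kB * ln(W) = 1.381e-23 * 9.902
Step 3: S = 1.367e-22 J/K

1.367e-22


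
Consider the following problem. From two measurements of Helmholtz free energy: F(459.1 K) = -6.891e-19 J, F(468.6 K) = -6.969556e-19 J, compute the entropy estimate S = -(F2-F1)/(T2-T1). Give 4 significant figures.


Step 1: dF = F2 - F1 = -6.969556e-19 - (-6.891e-19) = -7.8556e-21 J
Step 2: dT = T2 - T1 = 468.6 - 459.1 = 9.5 K
Step 3: S = -dF/dT = -(-7.8556e-21)/9.5 = 8.269e-22 J/K

8.269e-22


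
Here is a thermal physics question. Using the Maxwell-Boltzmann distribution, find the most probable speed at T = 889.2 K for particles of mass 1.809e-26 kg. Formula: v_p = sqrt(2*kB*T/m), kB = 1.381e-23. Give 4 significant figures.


Step 1: Numerator = 2*kB*T = 2*1.381e-23*889.2 = 2.456e-20
Step 2: Ratio = 2.456e-20 / 1.809e-26 = 1.358e+06
Step 3: v_p = sqrt(1.358e+06) = 1165 m/s

1165


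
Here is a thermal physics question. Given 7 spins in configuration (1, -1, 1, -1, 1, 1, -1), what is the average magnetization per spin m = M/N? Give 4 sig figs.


Step 1: Count up spins (+1): 4, down spins (-1): 3
Step 2: Total magnetization M = 4 - 3 = 1
Step 3: m = M/N = 1/7 = 0.1429

0.1429


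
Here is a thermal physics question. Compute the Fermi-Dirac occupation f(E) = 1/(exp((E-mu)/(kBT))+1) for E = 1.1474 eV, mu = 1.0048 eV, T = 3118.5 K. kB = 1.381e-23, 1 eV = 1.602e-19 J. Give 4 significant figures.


Step 1: (E - mu) = 1.1474 - 1.0048 = 0.1426 eV
Step 2: Convert: (E-mu)*eV = 2.284e-20 J
Step 3: x = (E-mu)*eV/(kB*T) = 0.5304
Step 4: f = 1/(exp(0.5304)+1) = 0.3704

0.3704


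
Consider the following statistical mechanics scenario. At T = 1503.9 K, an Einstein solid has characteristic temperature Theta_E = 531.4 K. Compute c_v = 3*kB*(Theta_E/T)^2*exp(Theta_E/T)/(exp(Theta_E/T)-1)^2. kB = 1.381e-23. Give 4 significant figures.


Step 1: x = Theta_E/T = 531.4/1503.9 = 0.3533
Step 2: x^2 = 0.1249
Step 3: exp(x) = 1.424
Step 4: c_v = 3*1.381e-23*0.1249*1.424/(1.424-1)^2 = 4.1e-23

4.1e-23


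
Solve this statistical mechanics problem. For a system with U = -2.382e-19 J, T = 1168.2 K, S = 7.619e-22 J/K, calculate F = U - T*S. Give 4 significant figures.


Step 1: T*S = 1168.2 * 7.619e-22 = 8.901e-19 J
Step 2: F = U - T*S = -2.382e-19 - 8.901e-19
Step 3: F = -1.128e-18 J

-1.128e-18


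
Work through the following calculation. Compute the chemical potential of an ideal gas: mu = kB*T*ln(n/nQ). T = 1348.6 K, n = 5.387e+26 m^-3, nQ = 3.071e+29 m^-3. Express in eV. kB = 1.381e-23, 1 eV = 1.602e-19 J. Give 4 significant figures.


Step 1: n/nQ = 5.387e+26/3.071e+29 = 0.001754
Step 2: ln(n/nQ) = -6.346
Step 3: mu = kB*T*ln(n/nQ) = 1.862e-20*-6.346 = -1.182e-19 J
Step 4: Convert to eV: -1.182e-19/1.602e-19 = -0.7377 eV

-0.7377


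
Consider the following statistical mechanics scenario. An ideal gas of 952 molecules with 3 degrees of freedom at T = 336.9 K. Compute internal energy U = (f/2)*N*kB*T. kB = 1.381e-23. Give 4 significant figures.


Step 1: f/2 = 3/2 = 1.5
Step 2: N*kB*T = 952*1.381e-23*336.9 = 4.429e-18
Step 3: U = 1.5 * 4.429e-18 = 6.644e-18 J

6.644e-18


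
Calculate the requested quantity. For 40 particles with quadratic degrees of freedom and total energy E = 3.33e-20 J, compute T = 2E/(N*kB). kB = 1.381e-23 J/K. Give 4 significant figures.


Step 1: Numerator = 2*E = 2*3.33e-20 = 6.66e-20 J
Step 2: Denominator = N*kB = 40*1.381e-23 = 5.524e-22
Step 3: T = 6.66e-20 / 5.524e-22 = 120.6 K

120.6


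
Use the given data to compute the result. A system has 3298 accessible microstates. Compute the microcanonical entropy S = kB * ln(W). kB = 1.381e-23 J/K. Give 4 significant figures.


Step 1: ln(W) = ln(3298) = 8.101
Step 2: S = kB * ln(W) = 1.381e-23 * 8.101
Step 3: S = 1.119e-22 J/K

1.119e-22


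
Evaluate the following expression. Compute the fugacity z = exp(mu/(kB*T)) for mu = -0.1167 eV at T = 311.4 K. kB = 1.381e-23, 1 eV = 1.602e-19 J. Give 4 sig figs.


Step 1: Convert mu to Joules: -0.1167*1.602e-19 = -1.87e-20 J
Step 2: kB*T = 1.381e-23*311.4 = 4.3e-21 J
Step 3: mu/(kB*T) = -4.347
Step 4: z = exp(-4.347) = 0.01294

0.01294


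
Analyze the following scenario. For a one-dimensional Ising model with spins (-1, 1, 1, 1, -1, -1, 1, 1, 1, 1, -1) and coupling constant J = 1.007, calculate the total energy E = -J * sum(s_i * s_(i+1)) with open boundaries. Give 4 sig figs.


Step 1: Nearest-neighbor products: -1, 1, 1, -1, 1, -1, 1, 1, 1, -1
Step 2: Sum of products = 2
Step 3: E = -1.007 * 2 = -2.014

-2.014


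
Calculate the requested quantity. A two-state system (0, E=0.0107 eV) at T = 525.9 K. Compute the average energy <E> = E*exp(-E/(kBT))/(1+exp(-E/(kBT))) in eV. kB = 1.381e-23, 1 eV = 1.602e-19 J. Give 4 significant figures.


Step 1: beta*E = 0.0107*1.602e-19/(1.381e-23*525.9) = 0.236
Step 2: exp(-beta*E) = 0.7898
Step 3: <E> = 0.0107*0.7898/(1+0.7898) = 0.004722 eV

0.004722


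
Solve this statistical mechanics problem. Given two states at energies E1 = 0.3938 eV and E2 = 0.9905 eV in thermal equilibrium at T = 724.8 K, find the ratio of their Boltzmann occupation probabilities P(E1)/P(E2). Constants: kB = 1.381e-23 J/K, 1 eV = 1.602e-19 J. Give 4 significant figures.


Step 1: Compute energy difference dE = E1 - E2 = 0.3938 - 0.9905 = -0.5967 eV
Step 2: Convert to Joules: dE_J = -0.5967 * 1.602e-19 = -9.559e-20 J
Step 3: Compute exponent = -dE_J / (kB * T) = -(-9.559e-20) / (1.381e-23 * 724.8) = 9.55
Step 4: P(E1)/P(E2) = exp(9.55) = 1.405e+04

1.405e+04


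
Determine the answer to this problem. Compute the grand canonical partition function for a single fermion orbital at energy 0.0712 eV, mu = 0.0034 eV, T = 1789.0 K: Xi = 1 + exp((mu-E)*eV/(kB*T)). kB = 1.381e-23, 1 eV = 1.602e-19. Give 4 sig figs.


Step 1: (mu - E) = 0.0034 - 0.0712 = -0.0678 eV
Step 2: x = (mu-E)*eV/(kB*T) = -0.0678*1.602e-19/(1.381e-23*1789.0) = -0.4396
Step 3: exp(x) = 0.6443
Step 4: Xi = 1 + 0.6443 = 1.644

1.644


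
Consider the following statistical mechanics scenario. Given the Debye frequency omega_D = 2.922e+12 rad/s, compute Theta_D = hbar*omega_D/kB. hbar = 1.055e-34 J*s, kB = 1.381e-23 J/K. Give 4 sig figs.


Step 1: hbar*omega_D = 1.055e-34 * 2.922e+12 = 3.083e-22 J
Step 2: Theta_D = 3.083e-22 / 1.381e-23
Step 3: Theta_D = 22.32 K

22.32


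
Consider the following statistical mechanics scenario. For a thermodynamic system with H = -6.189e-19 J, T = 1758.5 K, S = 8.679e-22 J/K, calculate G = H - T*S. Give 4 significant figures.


Step 1: T*S = 1758.5 * 8.679e-22 = 1.526e-18 J
Step 2: G = H - T*S = -6.189e-19 - 1.526e-18
Step 3: G = -2.145e-18 J

-2.145e-18


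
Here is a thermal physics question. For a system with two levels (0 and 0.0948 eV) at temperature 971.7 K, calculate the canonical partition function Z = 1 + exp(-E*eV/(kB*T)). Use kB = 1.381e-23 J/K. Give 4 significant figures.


Step 1: Compute beta*E = E*eV/(kB*T) = 0.0948*1.602e-19/(1.381e-23*971.7) = 1.132
Step 2: exp(-beta*E) = exp(-1.132) = 0.3225
Step 3: Z = 1 + 0.3225 = 1.322

1.322


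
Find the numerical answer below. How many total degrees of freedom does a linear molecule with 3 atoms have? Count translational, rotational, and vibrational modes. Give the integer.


Step 1: Translational DOF = 3
Step 2: Rotational DOF (linear) = 2
Step 3: Vibrational DOF = 3*3 - 5 = 4
Step 4: Total = 3 + 2 + 4 = 9

9


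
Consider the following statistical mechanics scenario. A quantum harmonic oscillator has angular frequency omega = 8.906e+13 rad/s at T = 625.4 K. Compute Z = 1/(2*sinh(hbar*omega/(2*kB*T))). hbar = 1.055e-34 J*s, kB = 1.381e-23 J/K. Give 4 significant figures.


Step 1: Compute x = hbar*omega/(kB*T) = 1.055e-34*8.906e+13/(1.381e-23*625.4) = 1.088
Step 2: x/2 = 0.5439
Step 3: sinh(x/2) = 0.5712
Step 4: Z = 1/(2*0.5712) = 0.8754

0.8754


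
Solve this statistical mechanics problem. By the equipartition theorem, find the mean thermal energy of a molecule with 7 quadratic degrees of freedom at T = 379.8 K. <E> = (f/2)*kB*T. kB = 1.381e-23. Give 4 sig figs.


Step 1: f/2 = 7/2 = 3.5
Step 2: kB*T = 1.381e-23 * 379.8 = 5.245e-21
Step 3: <E> = 3.5 * 5.245e-21 = 1.836e-20 J

1.836e-20


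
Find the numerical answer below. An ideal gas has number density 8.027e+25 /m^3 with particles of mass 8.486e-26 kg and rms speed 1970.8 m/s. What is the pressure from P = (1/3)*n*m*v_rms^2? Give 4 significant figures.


Step 1: v_rms^2 = 1970.8^2 = 3.884e+06
Step 2: n*m = 8.027e+25*8.486e-26 = 6.812
Step 3: P = (1/3)*6.812*3.884e+06 = 8.819e+06 Pa

8.819e+06


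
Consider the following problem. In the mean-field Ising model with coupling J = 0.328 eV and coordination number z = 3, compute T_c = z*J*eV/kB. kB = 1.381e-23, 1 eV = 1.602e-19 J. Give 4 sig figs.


Step 1: z*J = 3*0.328 = 0.984 eV
Step 2: Convert to Joules: 0.984*1.602e-19 = 1.576e-19 J
Step 3: T_c = 1.576e-19 / 1.381e-23 = 1.141e+04 K

1.141e+04


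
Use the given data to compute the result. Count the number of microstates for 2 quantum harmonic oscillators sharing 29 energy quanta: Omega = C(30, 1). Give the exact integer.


Step 1: Use binomial coefficient C(30, 1)
Step 2: Numerator = 30! / 29!
Step 3: Denominator = 1!
Step 4: Omega = 30

30


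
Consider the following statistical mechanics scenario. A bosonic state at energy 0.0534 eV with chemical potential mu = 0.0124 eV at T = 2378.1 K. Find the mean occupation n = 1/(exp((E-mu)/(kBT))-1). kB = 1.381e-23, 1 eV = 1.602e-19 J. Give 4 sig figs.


Step 1: (E - mu) = 0.041 eV
Step 2: x = (E-mu)*eV/(kB*T) = 0.041*1.602e-19/(1.381e-23*2378.1) = 0.2
Step 3: exp(x) = 1.221
Step 4: n = 1/(exp(x)-1) = 4.517

4.517


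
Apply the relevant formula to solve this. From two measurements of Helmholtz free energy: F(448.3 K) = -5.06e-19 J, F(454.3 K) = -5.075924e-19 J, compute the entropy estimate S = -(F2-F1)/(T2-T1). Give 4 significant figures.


Step 1: dF = F2 - F1 = -5.075924e-19 - (-5.06e-19) = -1.5924e-21 J
Step 2: dT = T2 - T1 = 454.3 - 448.3 = 6 K
Step 3: S = -dF/dT = -(-1.5924e-21)/6 = 2.654e-22 J/K

2.654e-22


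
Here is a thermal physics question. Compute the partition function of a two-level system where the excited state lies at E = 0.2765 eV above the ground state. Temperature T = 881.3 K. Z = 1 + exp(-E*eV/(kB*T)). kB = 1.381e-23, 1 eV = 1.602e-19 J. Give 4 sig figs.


Step 1: Compute beta*E = E*eV/(kB*T) = 0.2765*1.602e-19/(1.381e-23*881.3) = 3.639
Step 2: exp(-beta*E) = exp(-3.639) = 0.02627
Step 3: Z = 1 + 0.02627 = 1.026

1.026


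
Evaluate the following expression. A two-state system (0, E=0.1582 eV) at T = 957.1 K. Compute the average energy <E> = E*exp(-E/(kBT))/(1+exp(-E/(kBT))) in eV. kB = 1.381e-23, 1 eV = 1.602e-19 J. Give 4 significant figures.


Step 1: beta*E = 0.1582*1.602e-19/(1.381e-23*957.1) = 1.917
Step 2: exp(-beta*E) = 0.147
Step 3: <E> = 0.1582*0.147/(1+0.147) = 0.02027 eV

0.02027


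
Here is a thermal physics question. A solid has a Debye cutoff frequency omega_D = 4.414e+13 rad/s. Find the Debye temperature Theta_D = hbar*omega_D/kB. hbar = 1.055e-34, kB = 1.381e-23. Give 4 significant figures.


Step 1: hbar*omega_D = 1.055e-34 * 4.414e+13 = 4.657e-21 J
Step 2: Theta_D = 4.657e-21 / 1.381e-23
Step 3: Theta_D = 337.2 K

337.2


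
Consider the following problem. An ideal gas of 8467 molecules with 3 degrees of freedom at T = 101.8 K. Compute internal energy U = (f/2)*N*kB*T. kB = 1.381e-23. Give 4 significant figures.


Step 1: f/2 = 3/2 = 1.5
Step 2: N*kB*T = 8467*1.381e-23*101.8 = 1.19e-17
Step 3: U = 1.5 * 1.19e-17 = 1.786e-17 J

1.786e-17


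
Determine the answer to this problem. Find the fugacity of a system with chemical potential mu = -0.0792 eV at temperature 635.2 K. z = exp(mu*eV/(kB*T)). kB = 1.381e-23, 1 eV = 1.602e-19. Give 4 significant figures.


Step 1: Convert mu to Joules: -0.0792*1.602e-19 = -1.269e-20 J
Step 2: kB*T = 1.381e-23*635.2 = 8.772e-21 J
Step 3: mu/(kB*T) = -1.446
Step 4: z = exp(-1.446) = 0.2354

0.2354


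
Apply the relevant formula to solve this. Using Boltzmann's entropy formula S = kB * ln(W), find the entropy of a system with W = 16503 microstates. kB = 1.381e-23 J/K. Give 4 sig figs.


Step 1: ln(W) = ln(16503) = 9.711
Step 2: S = kB * ln(W) = 1.381e-23 * 9.711
Step 3: S = 1.341e-22 J/K

1.341e-22


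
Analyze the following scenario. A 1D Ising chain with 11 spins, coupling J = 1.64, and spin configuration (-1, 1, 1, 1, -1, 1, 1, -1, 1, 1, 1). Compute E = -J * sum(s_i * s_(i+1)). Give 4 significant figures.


Step 1: Nearest-neighbor products: -1, 1, 1, -1, -1, 1, -1, -1, 1, 1
Step 2: Sum of products = 0
Step 3: E = -1.64 * 0 = 0

0


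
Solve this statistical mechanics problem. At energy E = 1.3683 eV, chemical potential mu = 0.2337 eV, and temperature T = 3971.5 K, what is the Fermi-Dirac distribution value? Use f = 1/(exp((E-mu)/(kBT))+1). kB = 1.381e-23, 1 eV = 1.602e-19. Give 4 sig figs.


Step 1: (E - mu) = 1.3683 - 0.2337 = 1.135 eV
Step 2: Convert: (E-mu)*eV = 1.818e-19 J
Step 3: x = (E-mu)*eV/(kB*T) = 3.314
Step 4: f = 1/(exp(3.314)+1) = 0.03509

0.03509


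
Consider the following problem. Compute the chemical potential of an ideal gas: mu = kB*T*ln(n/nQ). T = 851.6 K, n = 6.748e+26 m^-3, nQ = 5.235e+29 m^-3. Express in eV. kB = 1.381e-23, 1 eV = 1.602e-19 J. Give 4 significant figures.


Step 1: n/nQ = 6.748e+26/5.235e+29 = 0.001289
Step 2: ln(n/nQ) = -6.654
Step 3: mu = kB*T*ln(n/nQ) = 1.176e-20*-6.654 = -7.825e-20 J
Step 4: Convert to eV: -7.825e-20/1.602e-19 = -0.4885 eV

-0.4885


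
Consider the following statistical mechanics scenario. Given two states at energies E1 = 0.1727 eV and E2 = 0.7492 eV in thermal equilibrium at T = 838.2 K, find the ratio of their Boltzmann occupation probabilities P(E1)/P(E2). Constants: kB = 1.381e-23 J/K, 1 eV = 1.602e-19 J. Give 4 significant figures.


Step 1: Compute energy difference dE = E1 - E2 = 0.1727 - 0.7492 = -0.5765 eV
Step 2: Convert to Joules: dE_J = -0.5765 * 1.602e-19 = -9.236e-20 J
Step 3: Compute exponent = -dE_J / (kB * T) = -(-9.236e-20) / (1.381e-23 * 838.2) = 7.978
Step 4: P(E1)/P(E2) = exp(7.978) = 2918

2918


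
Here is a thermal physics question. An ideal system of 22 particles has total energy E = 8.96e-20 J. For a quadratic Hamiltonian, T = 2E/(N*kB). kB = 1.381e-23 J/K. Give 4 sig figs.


Step 1: Numerator = 2*E = 2*8.96e-20 = 1.792e-19 J
Step 2: Denominator = N*kB = 22*1.381e-23 = 3.038e-22
Step 3: T = 1.792e-19 / 3.038e-22 = 589.8 K

589.8


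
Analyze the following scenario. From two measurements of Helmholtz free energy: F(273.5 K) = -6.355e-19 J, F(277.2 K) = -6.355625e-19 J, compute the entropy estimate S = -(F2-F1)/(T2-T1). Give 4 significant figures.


Step 1: dF = F2 - F1 = -6.355625e-19 - (-6.355e-19) = -6.25e-23 J
Step 2: dT = T2 - T1 = 277.2 - 273.5 = 3.7 K
Step 3: S = -dF/dT = -(-6.25e-23)/3.7 = 1.689e-23 J/K

1.689e-23


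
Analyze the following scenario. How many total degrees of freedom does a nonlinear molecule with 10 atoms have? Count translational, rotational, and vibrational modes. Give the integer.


Step 1: Translational DOF = 3
Step 2: Rotational DOF (nonlinear) = 3
Step 3: Vibrational DOF = 3*10 - 6 = 24
Step 4: Total = 3 + 3 + 24 = 30

30


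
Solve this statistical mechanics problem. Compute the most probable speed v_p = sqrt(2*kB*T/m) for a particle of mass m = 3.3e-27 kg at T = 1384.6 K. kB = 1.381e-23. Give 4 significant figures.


Step 1: Numerator = 2*kB*T = 2*1.381e-23*1384.6 = 3.824e-20
Step 2: Ratio = 3.824e-20 / 3.3e-27 = 1.159e+07
Step 3: v_p = sqrt(1.159e+07) = 3404 m/s

3404


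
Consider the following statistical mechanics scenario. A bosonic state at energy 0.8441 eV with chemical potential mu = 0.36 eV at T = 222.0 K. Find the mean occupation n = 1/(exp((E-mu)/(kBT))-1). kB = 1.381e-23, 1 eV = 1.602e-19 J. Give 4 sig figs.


Step 1: (E - mu) = 0.4841 eV
Step 2: x = (E-mu)*eV/(kB*T) = 0.4841*1.602e-19/(1.381e-23*222.0) = 25.3
Step 3: exp(x) = 9.68e+10
Step 4: n = 1/(exp(x)-1) = 1.033e-11

1.033e-11


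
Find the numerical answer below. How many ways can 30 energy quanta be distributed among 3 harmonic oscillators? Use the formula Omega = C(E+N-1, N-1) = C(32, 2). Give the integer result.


Step 1: Use binomial coefficient C(32, 2)
Step 2: Numerator = 32! / 30!
Step 3: Denominator = 2!
Step 4: Omega = 496

496


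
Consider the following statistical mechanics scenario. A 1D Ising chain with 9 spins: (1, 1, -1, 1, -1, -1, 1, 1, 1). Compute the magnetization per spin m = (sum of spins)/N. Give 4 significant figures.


Step 1: Count up spins (+1): 6, down spins (-1): 3
Step 2: Total magnetization M = 6 - 3 = 3
Step 3: m = M/N = 3/9 = 0.3333

0.3333


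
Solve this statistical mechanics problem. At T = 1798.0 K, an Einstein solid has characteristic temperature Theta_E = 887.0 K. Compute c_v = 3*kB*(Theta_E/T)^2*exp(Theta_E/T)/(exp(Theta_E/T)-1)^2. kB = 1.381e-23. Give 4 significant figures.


Step 1: x = Theta_E/T = 887.0/1798.0 = 0.4933
Step 2: x^2 = 0.2434
Step 3: exp(x) = 1.638
Step 4: c_v = 3*1.381e-23*0.2434*1.638/(1.638-1)^2 = 4.06e-23

4.06e-23


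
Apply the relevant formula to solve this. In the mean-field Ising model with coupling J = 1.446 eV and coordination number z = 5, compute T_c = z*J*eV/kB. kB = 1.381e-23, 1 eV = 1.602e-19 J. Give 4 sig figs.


Step 1: z*J = 5*1.446 = 7.23 eV
Step 2: Convert to Joules: 7.23*1.602e-19 = 1.158e-18 J
Step 3: T_c = 1.158e-18 / 1.381e-23 = 8.387e+04 K

8.387e+04


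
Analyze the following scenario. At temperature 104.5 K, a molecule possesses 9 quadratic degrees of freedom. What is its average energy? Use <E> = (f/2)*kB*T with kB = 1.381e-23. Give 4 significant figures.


Step 1: f/2 = 9/2 = 4.5
Step 2: kB*T = 1.381e-23 * 104.5 = 1.443e-21
Step 3: <E> = 4.5 * 1.443e-21 = 6.494e-21 J

6.494e-21


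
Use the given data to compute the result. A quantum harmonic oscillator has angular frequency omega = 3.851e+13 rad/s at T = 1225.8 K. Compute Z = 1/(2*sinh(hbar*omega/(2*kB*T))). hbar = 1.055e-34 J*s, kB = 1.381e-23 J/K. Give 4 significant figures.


Step 1: Compute x = hbar*omega/(kB*T) = 1.055e-34*3.851e+13/(1.381e-23*1225.8) = 0.24
Step 2: x/2 = 0.12
Step 3: sinh(x/2) = 0.1203
Step 4: Z = 1/(2*0.1203) = 4.157

4.157


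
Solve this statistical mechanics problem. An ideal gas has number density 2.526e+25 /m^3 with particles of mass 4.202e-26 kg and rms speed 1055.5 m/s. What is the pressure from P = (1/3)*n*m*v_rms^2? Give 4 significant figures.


Step 1: v_rms^2 = 1055.5^2 = 1.114e+06
Step 2: n*m = 2.526e+25*4.202e-26 = 1.061
Step 3: P = (1/3)*1.061*1.114e+06 = 3.942e+05 Pa

3.942e+05


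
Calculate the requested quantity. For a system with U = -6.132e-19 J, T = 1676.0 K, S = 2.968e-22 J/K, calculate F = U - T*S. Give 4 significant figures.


Step 1: T*S = 1676.0 * 2.968e-22 = 4.974e-19 J
Step 2: F = U - T*S = -6.132e-19 - 4.974e-19
Step 3: F = -1.111e-18 J

-1.111e-18


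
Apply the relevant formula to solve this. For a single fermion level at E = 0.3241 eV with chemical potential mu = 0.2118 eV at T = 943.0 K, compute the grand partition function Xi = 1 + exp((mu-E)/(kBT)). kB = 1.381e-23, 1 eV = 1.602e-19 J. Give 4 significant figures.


Step 1: (mu - E) = 0.2118 - 0.3241 = -0.1123 eV
Step 2: x = (mu-E)*eV/(kB*T) = -0.1123*1.602e-19/(1.381e-23*943.0) = -1.381
Step 3: exp(x) = 0.2512
Step 4: Xi = 1 + 0.2512 = 1.251

1.251


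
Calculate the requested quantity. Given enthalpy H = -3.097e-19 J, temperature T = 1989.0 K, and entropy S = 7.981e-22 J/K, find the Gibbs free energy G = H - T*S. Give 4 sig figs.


Step 1: T*S = 1989.0 * 7.981e-22 = 1.587e-18 J
Step 2: G = H - T*S = -3.097e-19 - 1.587e-18
Step 3: G = -1.897e-18 J

-1.897e-18


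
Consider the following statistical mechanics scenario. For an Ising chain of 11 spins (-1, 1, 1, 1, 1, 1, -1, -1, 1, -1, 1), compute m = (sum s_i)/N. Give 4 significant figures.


Step 1: Count up spins (+1): 7, down spins (-1): 4
Step 2: Total magnetization M = 7 - 4 = 3
Step 3: m = M/N = 3/11 = 0.2727

0.2727


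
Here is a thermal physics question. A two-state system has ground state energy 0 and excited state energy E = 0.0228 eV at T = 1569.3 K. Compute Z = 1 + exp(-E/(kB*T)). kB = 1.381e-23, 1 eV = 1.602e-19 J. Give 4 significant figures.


Step 1: Compute beta*E = E*eV/(kB*T) = 0.0228*1.602e-19/(1.381e-23*1569.3) = 0.1685
Step 2: exp(-beta*E) = exp(-0.1685) = 0.8449
Step 3: Z = 1 + 0.8449 = 1.845

1.845


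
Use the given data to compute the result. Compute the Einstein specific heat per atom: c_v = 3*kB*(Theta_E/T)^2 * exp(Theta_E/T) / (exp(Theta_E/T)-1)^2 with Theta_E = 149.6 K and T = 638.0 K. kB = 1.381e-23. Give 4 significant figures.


Step 1: x = Theta_E/T = 149.6/638.0 = 0.2345
Step 2: x^2 = 0.05498
Step 3: exp(x) = 1.264
Step 4: c_v = 3*1.381e-23*0.05498*1.264/(1.264-1)^2 = 4.124e-23

4.124e-23


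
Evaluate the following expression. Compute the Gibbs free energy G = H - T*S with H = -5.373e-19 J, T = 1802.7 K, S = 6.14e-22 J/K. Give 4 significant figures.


Step 1: T*S = 1802.7 * 6.14e-22 = 1.107e-18 J
Step 2: G = H - T*S = -5.373e-19 - 1.107e-18
Step 3: G = -1.644e-18 J

-1.644e-18


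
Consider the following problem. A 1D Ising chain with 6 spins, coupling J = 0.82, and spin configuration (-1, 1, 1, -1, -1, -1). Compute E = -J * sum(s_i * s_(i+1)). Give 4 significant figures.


Step 1: Nearest-neighbor products: -1, 1, -1, 1, 1
Step 2: Sum of products = 1
Step 3: E = -0.82 * 1 = -0.82

-0.82


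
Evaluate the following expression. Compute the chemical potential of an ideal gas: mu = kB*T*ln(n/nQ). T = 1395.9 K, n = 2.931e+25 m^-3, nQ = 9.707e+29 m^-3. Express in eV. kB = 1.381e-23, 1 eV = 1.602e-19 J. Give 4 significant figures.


Step 1: n/nQ = 2.931e+25/9.707e+29 = 3.019e-05
Step 2: ln(n/nQ) = -10.41
Step 3: mu = kB*T*ln(n/nQ) = 1.928e-20*-10.41 = -2.006e-19 J
Step 4: Convert to eV: -2.006e-19/1.602e-19 = -1.252 eV

-1.252


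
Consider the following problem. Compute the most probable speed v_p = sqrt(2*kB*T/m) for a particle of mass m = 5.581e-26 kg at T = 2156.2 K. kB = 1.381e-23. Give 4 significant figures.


Step 1: Numerator = 2*kB*T = 2*1.381e-23*2156.2 = 5.955e-20
Step 2: Ratio = 5.955e-20 / 5.581e-26 = 1.067e+06
Step 3: v_p = sqrt(1.067e+06) = 1033 m/s

1033


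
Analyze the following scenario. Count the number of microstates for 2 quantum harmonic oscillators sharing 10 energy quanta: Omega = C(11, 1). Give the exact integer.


Step 1: Use binomial coefficient C(11, 1)
Step 2: Numerator = 11! / 10!
Step 3: Denominator = 1!
Step 4: Omega = 11

11


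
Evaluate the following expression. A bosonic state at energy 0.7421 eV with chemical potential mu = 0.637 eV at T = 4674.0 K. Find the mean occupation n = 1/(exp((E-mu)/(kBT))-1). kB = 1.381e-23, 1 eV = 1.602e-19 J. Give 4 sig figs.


Step 1: (E - mu) = 0.1051 eV
Step 2: x = (E-mu)*eV/(kB*T) = 0.1051*1.602e-19/(1.381e-23*4674.0) = 0.2608
Step 3: exp(x) = 1.298
Step 4: n = 1/(exp(x)-1) = 3.355

3.355


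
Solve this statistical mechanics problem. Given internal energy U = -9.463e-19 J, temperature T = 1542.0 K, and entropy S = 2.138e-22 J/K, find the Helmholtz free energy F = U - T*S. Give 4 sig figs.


Step 1: T*S = 1542.0 * 2.138e-22 = 3.297e-19 J
Step 2: F = U - T*S = -9.463e-19 - 3.297e-19
Step 3: F = -1.276e-18 J

-1.276e-18


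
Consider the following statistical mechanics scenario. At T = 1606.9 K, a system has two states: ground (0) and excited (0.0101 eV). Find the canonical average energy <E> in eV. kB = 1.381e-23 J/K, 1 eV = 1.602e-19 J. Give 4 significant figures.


Step 1: beta*E = 0.0101*1.602e-19/(1.381e-23*1606.9) = 0.07291
Step 2: exp(-beta*E) = 0.9297
Step 3: <E> = 0.0101*0.9297/(1+0.9297) = 0.004866 eV

0.004866


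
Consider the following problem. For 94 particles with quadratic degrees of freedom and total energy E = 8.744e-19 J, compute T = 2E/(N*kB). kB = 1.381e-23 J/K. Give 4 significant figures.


Step 1: Numerator = 2*E = 2*8.744e-19 = 1.749e-18 J
Step 2: Denominator = N*kB = 94*1.381e-23 = 1.298e-21
Step 3: T = 1.749e-18 / 1.298e-21 = 1347 K

1347


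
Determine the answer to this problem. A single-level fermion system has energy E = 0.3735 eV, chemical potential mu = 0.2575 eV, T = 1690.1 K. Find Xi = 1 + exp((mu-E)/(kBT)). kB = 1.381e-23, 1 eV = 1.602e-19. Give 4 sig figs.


Step 1: (mu - E) = 0.2575 - 0.3735 = -0.116 eV
Step 2: x = (mu-E)*eV/(kB*T) = -0.116*1.602e-19/(1.381e-23*1690.1) = -0.7962
Step 3: exp(x) = 0.451
Step 4: Xi = 1 + 0.451 = 1.451

1.451


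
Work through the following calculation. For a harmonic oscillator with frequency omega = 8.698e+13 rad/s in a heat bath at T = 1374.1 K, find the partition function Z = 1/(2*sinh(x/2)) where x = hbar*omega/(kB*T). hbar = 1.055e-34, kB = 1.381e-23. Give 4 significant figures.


Step 1: Compute x = hbar*omega/(kB*T) = 1.055e-34*8.698e+13/(1.381e-23*1374.1) = 0.4836
Step 2: x/2 = 0.2418
Step 3: sinh(x/2) = 0.2441
Step 4: Z = 1/(2*0.2441) = 2.048

2.048


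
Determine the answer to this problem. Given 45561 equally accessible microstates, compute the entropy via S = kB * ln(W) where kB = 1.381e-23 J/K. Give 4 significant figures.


Step 1: ln(W) = ln(45561) = 10.73
Step 2: S = kB * ln(W) = 1.381e-23 * 10.73
Step 3: S = 1.481e-22 J/K

1.481e-22


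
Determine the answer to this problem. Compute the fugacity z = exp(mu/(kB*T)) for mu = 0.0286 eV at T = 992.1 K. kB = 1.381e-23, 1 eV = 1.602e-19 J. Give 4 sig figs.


Step 1: Convert mu to Joules: 0.0286*1.602e-19 = 4.582e-21 J
Step 2: kB*T = 1.381e-23*992.1 = 1.37e-20 J
Step 3: mu/(kB*T) = 0.3344
Step 4: z = exp(0.3344) = 1.397

1.397


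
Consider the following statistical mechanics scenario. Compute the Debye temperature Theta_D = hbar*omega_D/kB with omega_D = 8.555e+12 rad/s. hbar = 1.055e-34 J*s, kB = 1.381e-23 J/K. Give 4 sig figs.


Step 1: hbar*omega_D = 1.055e-34 * 8.555e+12 = 9.026e-22 J
Step 2: Theta_D = 9.026e-22 / 1.381e-23
Step 3: Theta_D = 65.35 K

65.35


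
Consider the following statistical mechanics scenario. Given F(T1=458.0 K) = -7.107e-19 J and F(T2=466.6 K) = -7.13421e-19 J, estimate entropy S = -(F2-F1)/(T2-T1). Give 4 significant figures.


Step 1: dF = F2 - F1 = -7.13421e-19 - (-7.107e-19) = -2.721e-21 J
Step 2: dT = T2 - T1 = 466.6 - 458.0 = 8.6 K
Step 3: S = -dF/dT = -(-2.721e-21)/8.6 = 3.164e-22 J/K

3.164e-22


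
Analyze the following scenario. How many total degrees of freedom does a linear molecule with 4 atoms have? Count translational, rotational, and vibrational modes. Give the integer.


Step 1: Translational DOF = 3
Step 2: Rotational DOF (linear) = 2
Step 3: Vibrational DOF = 3*4 - 5 = 7
Step 4: Total = 3 + 2 + 7 = 12

12


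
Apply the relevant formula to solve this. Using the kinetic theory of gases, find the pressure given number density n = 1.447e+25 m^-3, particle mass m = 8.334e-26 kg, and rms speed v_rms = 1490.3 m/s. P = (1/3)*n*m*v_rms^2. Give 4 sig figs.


Step 1: v_rms^2 = 1490.3^2 = 2.221e+06
Step 2: n*m = 1.447e+25*8.334e-26 = 1.206
Step 3: P = (1/3)*1.206*2.221e+06 = 8.928e+05 Pa

8.928e+05


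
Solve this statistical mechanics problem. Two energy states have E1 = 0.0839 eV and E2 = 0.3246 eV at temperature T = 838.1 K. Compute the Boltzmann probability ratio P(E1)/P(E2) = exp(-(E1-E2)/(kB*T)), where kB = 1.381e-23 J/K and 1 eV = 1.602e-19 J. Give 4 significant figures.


Step 1: Compute energy difference dE = E1 - E2 = 0.0839 - 0.3246 = -0.2407 eV
Step 2: Convert to Joules: dE_J = -0.2407 * 1.602e-19 = -3.856e-20 J
Step 3: Compute exponent = -dE_J / (kB * T) = -(-3.856e-20) / (1.381e-23 * 838.1) = 3.332
Step 4: P(E1)/P(E2) = exp(3.332) = 27.98

27.98


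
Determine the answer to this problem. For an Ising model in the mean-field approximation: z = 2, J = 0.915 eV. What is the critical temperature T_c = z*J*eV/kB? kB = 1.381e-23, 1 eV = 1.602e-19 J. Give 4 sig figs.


Step 1: z*J = 2*0.915 = 1.83 eV
Step 2: Convert to Joules: 1.83*1.602e-19 = 2.932e-19 J
Step 3: T_c = 2.932e-19 / 1.381e-23 = 2.123e+04 K

2.123e+04


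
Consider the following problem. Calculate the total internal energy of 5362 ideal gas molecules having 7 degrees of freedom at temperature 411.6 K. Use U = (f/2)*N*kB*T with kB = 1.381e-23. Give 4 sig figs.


Step 1: f/2 = 7/2 = 3.5
Step 2: N*kB*T = 5362*1.381e-23*411.6 = 3.048e-17
Step 3: U = 3.5 * 3.048e-17 = 1.067e-16 J

1.067e-16


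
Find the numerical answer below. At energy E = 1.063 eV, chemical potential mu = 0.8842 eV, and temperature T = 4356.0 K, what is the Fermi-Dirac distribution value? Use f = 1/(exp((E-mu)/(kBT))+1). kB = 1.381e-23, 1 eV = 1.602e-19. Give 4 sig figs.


Step 1: (E - mu) = 1.063 - 0.8842 = 0.1788 eV
Step 2: Convert: (E-mu)*eV = 2.864e-20 J
Step 3: x = (E-mu)*eV/(kB*T) = 0.4762
Step 4: f = 1/(exp(0.4762)+1) = 0.3832

0.3832


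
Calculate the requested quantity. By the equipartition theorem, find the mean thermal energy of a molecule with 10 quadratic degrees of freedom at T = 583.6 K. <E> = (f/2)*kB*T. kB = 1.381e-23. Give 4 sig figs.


Step 1: f/2 = 10/2 = 5
Step 2: kB*T = 1.381e-23 * 583.6 = 8.06e-21
Step 3: <E> = 5 * 8.06e-21 = 4.03e-20 J

4.03e-20


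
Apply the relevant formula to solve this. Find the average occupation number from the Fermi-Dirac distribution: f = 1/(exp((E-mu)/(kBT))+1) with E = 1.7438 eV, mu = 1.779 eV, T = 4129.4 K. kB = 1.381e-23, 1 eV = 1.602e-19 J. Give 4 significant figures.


Step 1: (E - mu) = 1.7438 - 1.779 = -0.0352 eV
Step 2: Convert: (E-mu)*eV = -5.639e-21 J
Step 3: x = (E-mu)*eV/(kB*T) = -0.09888
Step 4: f = 1/(exp(-0.09888)+1) = 0.5247

0.5247


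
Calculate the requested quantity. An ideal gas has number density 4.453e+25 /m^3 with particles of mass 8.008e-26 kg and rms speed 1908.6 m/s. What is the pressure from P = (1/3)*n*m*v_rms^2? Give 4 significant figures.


Step 1: v_rms^2 = 1908.6^2 = 3.643e+06
Step 2: n*m = 4.453e+25*8.008e-26 = 3.566
Step 3: P = (1/3)*3.566*3.643e+06 = 4.33e+06 Pa

4.33e+06


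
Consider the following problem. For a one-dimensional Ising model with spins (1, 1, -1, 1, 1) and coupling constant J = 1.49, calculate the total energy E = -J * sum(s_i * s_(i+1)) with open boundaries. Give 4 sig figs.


Step 1: Nearest-neighbor products: 1, -1, -1, 1
Step 2: Sum of products = 0
Step 3: E = -1.49 * 0 = 0

0


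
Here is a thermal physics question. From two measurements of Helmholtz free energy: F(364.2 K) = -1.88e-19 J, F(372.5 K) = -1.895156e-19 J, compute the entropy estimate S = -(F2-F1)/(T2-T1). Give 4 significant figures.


Step 1: dF = F2 - F1 = -1.895156e-19 - (-1.88e-19) = -1.5156e-21 J
Step 2: dT = T2 - T1 = 372.5 - 364.2 = 8.3 K
Step 3: S = -dF/dT = -(-1.5156e-21)/8.3 = 1.826e-22 J/K

1.826e-22


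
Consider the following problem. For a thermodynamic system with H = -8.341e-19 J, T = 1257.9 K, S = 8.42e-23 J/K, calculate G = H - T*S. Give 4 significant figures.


Step 1: T*S = 1257.9 * 8.42e-23 = 1.059e-19 J
Step 2: G = H - T*S = -8.341e-19 - 1.059e-19
Step 3: G = -9.4e-19 J

-9.4e-19


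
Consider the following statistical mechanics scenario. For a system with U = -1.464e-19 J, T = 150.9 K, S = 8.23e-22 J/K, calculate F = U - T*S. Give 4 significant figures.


Step 1: T*S = 150.9 * 8.23e-22 = 1.242e-19 J
Step 2: F = U - T*S = -1.464e-19 - 1.242e-19
Step 3: F = -2.706e-19 J

-2.706e-19


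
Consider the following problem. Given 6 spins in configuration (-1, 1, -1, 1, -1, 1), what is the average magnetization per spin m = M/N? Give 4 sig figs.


Step 1: Count up spins (+1): 3, down spins (-1): 3
Step 2: Total magnetization M = 3 - 3 = 0
Step 3: m = M/N = 0/6 = 0

0


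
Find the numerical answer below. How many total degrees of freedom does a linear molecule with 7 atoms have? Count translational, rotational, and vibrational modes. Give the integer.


Step 1: Translational DOF = 3
Step 2: Rotational DOF (linear) = 2
Step 3: Vibrational DOF = 3*7 - 5 = 16
Step 4: Total = 3 + 2 + 16 = 21

21


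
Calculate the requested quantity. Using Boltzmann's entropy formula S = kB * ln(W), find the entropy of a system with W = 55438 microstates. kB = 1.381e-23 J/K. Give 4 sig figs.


Step 1: ln(W) = ln(55438) = 10.92
Step 2: S = kB * ln(W) = 1.381e-23 * 10.92
Step 3: S = 1.508e-22 J/K

1.508e-22


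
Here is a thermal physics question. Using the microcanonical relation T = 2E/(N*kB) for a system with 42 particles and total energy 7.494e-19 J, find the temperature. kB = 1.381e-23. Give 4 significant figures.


Step 1: Numerator = 2*E = 2*7.494e-19 = 1.499e-18 J
Step 2: Denominator = N*kB = 42*1.381e-23 = 5.8e-22
Step 3: T = 1.499e-18 / 5.8e-22 = 2584 K

2584


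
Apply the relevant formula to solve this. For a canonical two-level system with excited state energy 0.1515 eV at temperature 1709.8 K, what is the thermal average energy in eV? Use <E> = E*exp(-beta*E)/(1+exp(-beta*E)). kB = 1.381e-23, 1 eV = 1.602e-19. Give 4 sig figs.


Step 1: beta*E = 0.1515*1.602e-19/(1.381e-23*1709.8) = 1.028
Step 2: exp(-beta*E) = 0.3578
Step 3: <E> = 0.1515*0.3578/(1+0.3578) = 0.03992 eV

0.03992


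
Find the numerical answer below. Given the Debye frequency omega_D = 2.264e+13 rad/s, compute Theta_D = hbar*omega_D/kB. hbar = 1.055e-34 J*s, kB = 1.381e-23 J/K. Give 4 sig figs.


Step 1: hbar*omega_D = 1.055e-34 * 2.264e+13 = 2.389e-21 J
Step 2: Theta_D = 2.389e-21 / 1.381e-23
Step 3: Theta_D = 173 K

173


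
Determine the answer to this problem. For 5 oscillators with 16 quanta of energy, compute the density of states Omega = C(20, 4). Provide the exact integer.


Step 1: Use binomial coefficient C(20, 4)
Step 2: Numerator = 20! / 16!
Step 3: Denominator = 4!
Step 4: Omega = 4845

4845


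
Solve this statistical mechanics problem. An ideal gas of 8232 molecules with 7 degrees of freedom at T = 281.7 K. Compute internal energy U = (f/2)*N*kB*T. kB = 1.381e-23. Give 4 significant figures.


Step 1: f/2 = 7/2 = 3.5
Step 2: N*kB*T = 8232*1.381e-23*281.7 = 3.202e-17
Step 3: U = 3.5 * 3.202e-17 = 1.121e-16 J

1.121e-16


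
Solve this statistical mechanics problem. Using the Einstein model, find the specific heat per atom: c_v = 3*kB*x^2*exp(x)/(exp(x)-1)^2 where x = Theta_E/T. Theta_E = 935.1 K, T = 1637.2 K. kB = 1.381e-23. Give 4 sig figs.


Step 1: x = Theta_E/T = 935.1/1637.2 = 0.5712
Step 2: x^2 = 0.3262
Step 3: exp(x) = 1.77
Step 4: c_v = 3*1.381e-23*0.3262*1.77/(1.77-1)^2 = 4.032e-23

4.032e-23


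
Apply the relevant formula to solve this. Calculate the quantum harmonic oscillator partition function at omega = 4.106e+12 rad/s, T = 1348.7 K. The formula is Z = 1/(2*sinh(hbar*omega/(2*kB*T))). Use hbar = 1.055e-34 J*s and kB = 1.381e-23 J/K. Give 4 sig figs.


Step 1: Compute x = hbar*omega/(kB*T) = 1.055e-34*4.106e+12/(1.381e-23*1348.7) = 0.02326
Step 2: x/2 = 0.01163
Step 3: sinh(x/2) = 0.01163
Step 4: Z = 1/(2*0.01163) = 43

43


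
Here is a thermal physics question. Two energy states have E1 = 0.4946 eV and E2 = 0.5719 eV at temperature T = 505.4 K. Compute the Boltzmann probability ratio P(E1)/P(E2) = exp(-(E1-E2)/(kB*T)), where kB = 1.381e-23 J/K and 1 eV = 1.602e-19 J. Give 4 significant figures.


Step 1: Compute energy difference dE = E1 - E2 = 0.4946 - 0.5719 = -0.0773 eV
Step 2: Convert to Joules: dE_J = -0.0773 * 1.602e-19 = -1.238e-20 J
Step 3: Compute exponent = -dE_J / (kB * T) = -(-1.238e-20) / (1.381e-23 * 505.4) = 1.774
Step 4: P(E1)/P(E2) = exp(1.774) = 5.896

5.896


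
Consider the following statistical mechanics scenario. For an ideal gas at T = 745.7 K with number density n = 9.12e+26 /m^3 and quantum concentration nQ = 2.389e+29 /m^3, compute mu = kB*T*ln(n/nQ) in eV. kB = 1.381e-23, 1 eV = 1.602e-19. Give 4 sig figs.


Step 1: n/nQ = 9.12e+26/2.389e+29 = 0.003817
Step 2: ln(n/nQ) = -5.568
Step 3: mu = kB*T*ln(n/nQ) = 1.03e-20*-5.568 = -5.734e-20 J
Step 4: Convert to eV: -5.734e-20/1.602e-19 = -0.3579 eV

-0.3579


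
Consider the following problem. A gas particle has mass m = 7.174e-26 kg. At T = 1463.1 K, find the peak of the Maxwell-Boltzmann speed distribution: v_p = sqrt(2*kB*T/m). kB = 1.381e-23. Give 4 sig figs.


Step 1: Numerator = 2*kB*T = 2*1.381e-23*1463.1 = 4.041e-20
Step 2: Ratio = 4.041e-20 / 7.174e-26 = 5.633e+05
Step 3: v_p = sqrt(5.633e+05) = 750.5 m/s

750.5


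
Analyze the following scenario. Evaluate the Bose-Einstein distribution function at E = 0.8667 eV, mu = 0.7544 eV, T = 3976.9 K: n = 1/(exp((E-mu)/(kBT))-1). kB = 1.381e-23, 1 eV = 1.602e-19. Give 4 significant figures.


Step 1: (E - mu) = 0.1123 eV
Step 2: x = (E-mu)*eV/(kB*T) = 0.1123*1.602e-19/(1.381e-23*3976.9) = 0.3276
Step 3: exp(x) = 1.388
Step 4: n = 1/(exp(x)-1) = 2.58

2.58


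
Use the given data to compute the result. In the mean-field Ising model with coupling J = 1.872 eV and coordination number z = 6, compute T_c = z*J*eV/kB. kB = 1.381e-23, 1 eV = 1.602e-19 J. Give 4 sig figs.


Step 1: z*J = 6*1.872 = 11.23 eV
Step 2: Convert to Joules: 11.23*1.602e-19 = 1.799e-18 J
Step 3: T_c = 1.799e-18 / 1.381e-23 = 1.303e+05 K

1.303e+05


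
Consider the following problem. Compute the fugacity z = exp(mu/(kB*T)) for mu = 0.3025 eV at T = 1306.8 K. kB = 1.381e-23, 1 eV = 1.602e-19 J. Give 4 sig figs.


Step 1: Convert mu to Joules: 0.3025*1.602e-19 = 4.846e-20 J
Step 2: kB*T = 1.381e-23*1306.8 = 1.805e-20 J
Step 3: mu/(kB*T) = 2.685
Step 4: z = exp(2.685) = 14.66

14.66


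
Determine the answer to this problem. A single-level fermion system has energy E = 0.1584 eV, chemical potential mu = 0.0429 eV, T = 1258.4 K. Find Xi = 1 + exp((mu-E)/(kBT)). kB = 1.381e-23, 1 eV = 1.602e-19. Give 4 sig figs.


Step 1: (mu - E) = 0.0429 - 0.1584 = -0.1155 eV
Step 2: x = (mu-E)*eV/(kB*T) = -0.1155*1.602e-19/(1.381e-23*1258.4) = -1.065
Step 3: exp(x) = 0.3448
Step 4: Xi = 1 + 0.3448 = 1.345

1.345


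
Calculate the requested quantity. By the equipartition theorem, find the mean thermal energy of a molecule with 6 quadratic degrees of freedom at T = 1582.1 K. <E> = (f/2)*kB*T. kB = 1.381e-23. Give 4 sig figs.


Step 1: f/2 = 6/2 = 3
Step 2: kB*T = 1.381e-23 * 1582.1 = 2.185e-20
Step 3: <E> = 3 * 2.185e-20 = 6.555e-20 J

6.555e-20


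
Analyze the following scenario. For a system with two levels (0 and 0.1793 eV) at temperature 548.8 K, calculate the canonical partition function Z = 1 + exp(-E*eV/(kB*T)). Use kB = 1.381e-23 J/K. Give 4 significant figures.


Step 1: Compute beta*E = E*eV/(kB*T) = 0.1793*1.602e-19/(1.381e-23*548.8) = 3.79
Step 2: exp(-beta*E) = exp(-3.79) = 0.0226
Step 3: Z = 1 + 0.0226 = 1.023

1.023


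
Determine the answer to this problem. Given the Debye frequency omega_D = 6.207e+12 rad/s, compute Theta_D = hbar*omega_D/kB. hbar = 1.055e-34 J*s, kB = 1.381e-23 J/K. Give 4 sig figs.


Step 1: hbar*omega_D = 1.055e-34 * 6.207e+12 = 6.548e-22 J
Step 2: Theta_D = 6.548e-22 / 1.381e-23
Step 3: Theta_D = 47.42 K

47.42


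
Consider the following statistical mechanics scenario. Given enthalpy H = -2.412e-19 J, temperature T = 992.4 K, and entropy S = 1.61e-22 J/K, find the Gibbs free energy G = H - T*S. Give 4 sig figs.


Step 1: T*S = 992.4 * 1.61e-22 = 1.598e-19 J
Step 2: G = H - T*S = -2.412e-19 - 1.598e-19
Step 3: G = -4.01e-19 J

-4.01e-19


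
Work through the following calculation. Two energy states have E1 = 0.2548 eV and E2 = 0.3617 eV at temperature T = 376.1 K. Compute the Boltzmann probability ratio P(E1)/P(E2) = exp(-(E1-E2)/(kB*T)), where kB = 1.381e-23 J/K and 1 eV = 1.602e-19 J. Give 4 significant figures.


Step 1: Compute energy difference dE = E1 - E2 = 0.2548 - 0.3617 = -0.1069 eV
Step 2: Convert to Joules: dE_J = -0.1069 * 1.602e-19 = -1.713e-20 J
Step 3: Compute exponent = -dE_J / (kB * T) = -(-1.713e-20) / (1.381e-23 * 376.1) = 3.297
Step 4: P(E1)/P(E2) = exp(3.297) = 27.04

27.04
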